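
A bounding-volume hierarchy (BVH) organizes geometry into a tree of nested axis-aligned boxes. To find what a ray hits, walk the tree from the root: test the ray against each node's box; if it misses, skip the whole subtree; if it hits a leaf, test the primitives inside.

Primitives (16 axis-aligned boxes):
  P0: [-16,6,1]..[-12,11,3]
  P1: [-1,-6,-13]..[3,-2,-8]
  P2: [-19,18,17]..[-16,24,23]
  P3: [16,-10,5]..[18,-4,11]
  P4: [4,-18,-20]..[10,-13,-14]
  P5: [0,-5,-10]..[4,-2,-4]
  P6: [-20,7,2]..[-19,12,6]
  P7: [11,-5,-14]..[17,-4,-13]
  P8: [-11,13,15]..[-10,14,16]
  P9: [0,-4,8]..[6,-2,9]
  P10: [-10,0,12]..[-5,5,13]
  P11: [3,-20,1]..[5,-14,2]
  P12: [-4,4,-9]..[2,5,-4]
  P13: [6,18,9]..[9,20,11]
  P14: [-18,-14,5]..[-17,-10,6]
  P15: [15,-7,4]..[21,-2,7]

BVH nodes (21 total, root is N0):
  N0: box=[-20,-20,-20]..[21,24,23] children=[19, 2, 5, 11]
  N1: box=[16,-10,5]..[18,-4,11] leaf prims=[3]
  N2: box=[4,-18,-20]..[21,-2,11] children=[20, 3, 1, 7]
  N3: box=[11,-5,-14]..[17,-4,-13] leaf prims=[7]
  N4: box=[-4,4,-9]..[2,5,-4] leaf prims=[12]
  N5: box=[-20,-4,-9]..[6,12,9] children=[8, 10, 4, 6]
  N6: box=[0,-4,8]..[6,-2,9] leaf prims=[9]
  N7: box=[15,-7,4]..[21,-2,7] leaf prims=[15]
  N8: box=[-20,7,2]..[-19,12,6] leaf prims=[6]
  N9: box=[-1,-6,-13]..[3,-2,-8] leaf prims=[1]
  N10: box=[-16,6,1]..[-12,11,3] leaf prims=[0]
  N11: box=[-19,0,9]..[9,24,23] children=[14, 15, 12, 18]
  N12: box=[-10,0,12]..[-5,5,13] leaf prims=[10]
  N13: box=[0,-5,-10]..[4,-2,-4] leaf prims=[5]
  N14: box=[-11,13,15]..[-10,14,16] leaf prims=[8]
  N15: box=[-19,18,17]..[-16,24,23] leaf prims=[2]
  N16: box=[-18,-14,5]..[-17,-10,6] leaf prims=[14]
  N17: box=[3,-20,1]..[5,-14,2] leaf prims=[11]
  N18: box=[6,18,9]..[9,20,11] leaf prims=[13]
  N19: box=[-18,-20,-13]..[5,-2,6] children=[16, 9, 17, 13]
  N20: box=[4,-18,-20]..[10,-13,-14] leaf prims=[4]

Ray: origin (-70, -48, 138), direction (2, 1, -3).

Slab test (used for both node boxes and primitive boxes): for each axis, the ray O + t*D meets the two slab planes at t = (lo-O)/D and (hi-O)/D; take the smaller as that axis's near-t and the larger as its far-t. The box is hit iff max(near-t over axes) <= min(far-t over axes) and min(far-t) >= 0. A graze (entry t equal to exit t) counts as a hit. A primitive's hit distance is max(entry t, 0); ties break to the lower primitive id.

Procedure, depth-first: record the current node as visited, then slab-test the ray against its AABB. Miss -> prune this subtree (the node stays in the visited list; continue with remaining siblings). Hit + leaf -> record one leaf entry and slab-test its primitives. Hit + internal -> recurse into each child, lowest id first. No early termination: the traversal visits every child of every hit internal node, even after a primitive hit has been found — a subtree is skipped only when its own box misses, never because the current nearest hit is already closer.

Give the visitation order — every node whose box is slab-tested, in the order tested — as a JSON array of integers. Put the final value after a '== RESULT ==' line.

Traverse from the root:
N0 x:[25,91/2] y:[28,72] z:[115/3,158/3] -> hit [115/3,91/2], descend [2, 5, 11, 19]
  N2 x:[37,91/2] y:[30,46] z:[127/3,158/3] -> hit [127/3,91/2], descend [1, 3, 7, 20]
    N1 x:[43,44] y:[38,44] z:[127/3,133/3] -> hit [43,44] leaf, test {P3@t=43}
    N3 x:[81/2,87/2] y:[43,44] z:[151/3,152/3] -> miss, prune
    N7 x:[85/2,91/2] y:[41,46] z:[131/3,134/3] -> hit [131/3,134/3] leaf, test {P15@t=131/3}
    N20 x:[37,40] y:[30,35] z:[152/3,158/3] -> miss, prune
  N5 x:[25,38] y:[44,60] z:[43,49] -> miss, prune
  N11 x:[51/2,79/2] y:[48,72] z:[115/3,43] -> miss, prune
  N19 x:[26,75/2] y:[28,46] z:[44,151/3] -> miss, prune

Visited [0, 2, 1, 3, 7, 20, 5, 11, 19]. Tests: 9 box, 2 leaf. Nearest: P3.

== RESULT ==
[0, 2, 1, 3, 7, 20, 5, 11, 19]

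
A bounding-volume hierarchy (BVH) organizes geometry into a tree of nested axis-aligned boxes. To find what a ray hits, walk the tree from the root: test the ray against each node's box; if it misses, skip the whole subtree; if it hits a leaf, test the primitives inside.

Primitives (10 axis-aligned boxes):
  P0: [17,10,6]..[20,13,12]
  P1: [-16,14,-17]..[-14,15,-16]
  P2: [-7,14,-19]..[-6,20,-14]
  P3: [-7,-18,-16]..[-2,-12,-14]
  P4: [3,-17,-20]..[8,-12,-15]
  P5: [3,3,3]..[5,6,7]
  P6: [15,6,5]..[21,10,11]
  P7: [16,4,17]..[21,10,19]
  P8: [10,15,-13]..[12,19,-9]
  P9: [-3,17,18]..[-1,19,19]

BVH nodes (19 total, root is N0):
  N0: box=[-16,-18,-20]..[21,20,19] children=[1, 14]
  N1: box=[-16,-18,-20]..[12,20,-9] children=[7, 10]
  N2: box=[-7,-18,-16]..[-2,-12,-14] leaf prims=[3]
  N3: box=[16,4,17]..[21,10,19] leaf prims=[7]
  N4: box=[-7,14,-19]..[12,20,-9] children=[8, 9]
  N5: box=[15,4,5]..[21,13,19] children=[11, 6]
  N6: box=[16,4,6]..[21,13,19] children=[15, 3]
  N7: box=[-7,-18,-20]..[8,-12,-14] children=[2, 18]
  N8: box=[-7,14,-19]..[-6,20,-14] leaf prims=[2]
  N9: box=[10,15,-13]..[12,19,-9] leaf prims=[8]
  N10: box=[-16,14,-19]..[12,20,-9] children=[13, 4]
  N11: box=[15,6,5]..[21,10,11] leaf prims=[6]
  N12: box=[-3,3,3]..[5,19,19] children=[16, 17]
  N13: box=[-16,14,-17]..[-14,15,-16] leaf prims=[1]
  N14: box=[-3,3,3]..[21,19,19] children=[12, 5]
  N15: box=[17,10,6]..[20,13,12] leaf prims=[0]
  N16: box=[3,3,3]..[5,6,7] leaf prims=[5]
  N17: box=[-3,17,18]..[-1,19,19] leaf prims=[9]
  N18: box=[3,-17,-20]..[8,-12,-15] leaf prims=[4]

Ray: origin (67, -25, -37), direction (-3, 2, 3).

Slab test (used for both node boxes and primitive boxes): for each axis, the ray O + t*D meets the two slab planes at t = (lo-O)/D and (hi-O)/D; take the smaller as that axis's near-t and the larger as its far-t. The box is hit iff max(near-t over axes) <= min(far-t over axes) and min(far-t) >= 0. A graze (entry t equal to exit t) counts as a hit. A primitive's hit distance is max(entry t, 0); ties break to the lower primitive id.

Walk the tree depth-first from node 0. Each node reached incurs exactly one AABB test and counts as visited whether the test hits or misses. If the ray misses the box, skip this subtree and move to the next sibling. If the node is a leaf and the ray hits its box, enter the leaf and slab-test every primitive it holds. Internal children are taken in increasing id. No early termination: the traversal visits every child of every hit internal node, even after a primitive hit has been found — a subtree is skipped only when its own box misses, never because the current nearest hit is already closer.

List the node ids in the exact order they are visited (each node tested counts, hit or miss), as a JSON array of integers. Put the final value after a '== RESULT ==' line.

Traverse from the root:
N0 x:[46/3,83/3] y:[7/2,45/2] z:[17/3,56/3] -> hit [46/3,56/3], descend [1, 14]
  N1 x:[55/3,83/3] y:[7/2,45/2] z:[17/3,28/3] -> miss, prune
  N14 x:[46/3,70/3] y:[14,22] z:[40/3,56/3] -> hit [46/3,56/3], descend [5, 12]
    N5 x:[46/3,52/3] y:[29/2,19] z:[14,56/3] -> hit [46/3,52/3], descend [6, 11]
      N6 x:[46/3,17] y:[29/2,19] z:[43/3,56/3] -> hit [46/3,17], descend [3, 15]
        N3 x:[46/3,17] y:[29/2,35/2] z:[18,56/3] -> miss, prune
        N15 x:[47/3,50/3] y:[35/2,19] z:[43/3,49/3] -> miss, prune
      N11 x:[46/3,52/3] y:[31/2,35/2] z:[14,16] -> hit [31/2,16] leaf, test {P6@t=31/2}
    N12 x:[62/3,70/3] y:[14,22] z:[40/3,56/3] -> miss, prune

Summary -> nodes [0, 1, 14, 5, 6, 3, 15, 11, 12]; box-tests=9; leaf-entries=1; first=P6

== RESULT ==
[0, 1, 14, 5, 6, 3, 15, 11, 12]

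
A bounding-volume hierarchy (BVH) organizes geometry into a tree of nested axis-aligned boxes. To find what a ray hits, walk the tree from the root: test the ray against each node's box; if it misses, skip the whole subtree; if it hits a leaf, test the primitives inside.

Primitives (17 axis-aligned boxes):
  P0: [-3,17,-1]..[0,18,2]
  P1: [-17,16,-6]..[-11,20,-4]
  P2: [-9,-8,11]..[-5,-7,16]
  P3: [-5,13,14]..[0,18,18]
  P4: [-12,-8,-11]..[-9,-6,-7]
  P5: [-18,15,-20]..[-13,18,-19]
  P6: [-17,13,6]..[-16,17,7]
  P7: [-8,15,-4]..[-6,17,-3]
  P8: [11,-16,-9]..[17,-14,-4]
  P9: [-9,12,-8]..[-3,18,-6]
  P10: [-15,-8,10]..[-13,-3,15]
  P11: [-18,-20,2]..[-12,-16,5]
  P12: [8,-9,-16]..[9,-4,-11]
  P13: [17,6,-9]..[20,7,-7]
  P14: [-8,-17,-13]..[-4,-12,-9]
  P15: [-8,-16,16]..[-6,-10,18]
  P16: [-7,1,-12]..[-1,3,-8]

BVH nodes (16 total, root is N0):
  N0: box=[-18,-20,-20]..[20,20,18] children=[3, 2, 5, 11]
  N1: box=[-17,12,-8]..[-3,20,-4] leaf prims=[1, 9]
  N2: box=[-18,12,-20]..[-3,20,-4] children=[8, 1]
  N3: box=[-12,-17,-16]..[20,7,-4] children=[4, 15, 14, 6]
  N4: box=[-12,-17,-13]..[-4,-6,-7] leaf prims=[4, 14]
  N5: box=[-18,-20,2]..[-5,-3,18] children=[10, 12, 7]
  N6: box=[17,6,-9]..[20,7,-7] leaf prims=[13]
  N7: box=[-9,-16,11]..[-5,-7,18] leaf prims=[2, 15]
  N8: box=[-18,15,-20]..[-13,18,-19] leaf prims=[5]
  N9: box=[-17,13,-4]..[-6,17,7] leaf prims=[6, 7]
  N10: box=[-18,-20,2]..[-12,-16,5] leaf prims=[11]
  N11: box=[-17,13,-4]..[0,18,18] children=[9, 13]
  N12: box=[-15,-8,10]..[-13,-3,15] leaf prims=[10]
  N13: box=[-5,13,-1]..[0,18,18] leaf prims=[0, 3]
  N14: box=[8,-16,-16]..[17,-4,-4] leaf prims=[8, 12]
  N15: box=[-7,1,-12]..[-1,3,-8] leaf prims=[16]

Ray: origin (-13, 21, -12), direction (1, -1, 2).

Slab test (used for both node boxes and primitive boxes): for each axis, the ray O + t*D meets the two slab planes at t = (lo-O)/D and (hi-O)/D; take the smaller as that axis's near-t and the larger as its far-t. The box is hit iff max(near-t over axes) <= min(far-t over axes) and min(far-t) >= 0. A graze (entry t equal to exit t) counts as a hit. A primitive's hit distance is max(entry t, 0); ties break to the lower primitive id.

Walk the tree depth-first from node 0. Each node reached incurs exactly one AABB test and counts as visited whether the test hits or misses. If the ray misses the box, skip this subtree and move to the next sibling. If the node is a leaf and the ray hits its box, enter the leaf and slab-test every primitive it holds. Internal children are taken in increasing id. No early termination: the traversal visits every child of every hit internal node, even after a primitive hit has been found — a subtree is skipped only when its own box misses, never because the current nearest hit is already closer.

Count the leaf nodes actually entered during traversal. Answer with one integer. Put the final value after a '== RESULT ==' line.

Trace the traversal:
N0 x:[-5,33] y:[1,41] z:[-4,15] -> hit [1,15], descend [2, 3, 5, 11]
  N2 x:[-5,10] y:[1,9] z:[-4,4] -> hit [1,4], descend [1, 8]
    N1 x:[-4,10] y:[1,9] z:[2,4] -> hit [2,4] leaf, test {P1(miss), P9(miss)}
    N8 x:[-5,0] y:[3,6] z:[-4,-7/2] -> miss, prune
  N3 x:[1,33] y:[14,38] z:[-2,4] -> miss, prune
  N5 x:[-5,8] y:[24,41] z:[7,15] -> miss, prune
  N11 x:[-4,13] y:[3,8] z:[4,15] -> hit [4,8], descend [9, 13]
    N9 x:[-4,7] y:[4,8] z:[4,19/2] -> hit [4,7] leaf, test {P6(miss), P7(miss)}
    N13 x:[8,13] y:[3,8] z:[11/2,15] -> hit [8,8] leaf, test {P0(miss), P3(miss)}

order=[0, 2, 1, 8, 3, 5, 11, 9, 13]  |boxes|=9  |leaves|=3  hit=miss

== RESULT ==
3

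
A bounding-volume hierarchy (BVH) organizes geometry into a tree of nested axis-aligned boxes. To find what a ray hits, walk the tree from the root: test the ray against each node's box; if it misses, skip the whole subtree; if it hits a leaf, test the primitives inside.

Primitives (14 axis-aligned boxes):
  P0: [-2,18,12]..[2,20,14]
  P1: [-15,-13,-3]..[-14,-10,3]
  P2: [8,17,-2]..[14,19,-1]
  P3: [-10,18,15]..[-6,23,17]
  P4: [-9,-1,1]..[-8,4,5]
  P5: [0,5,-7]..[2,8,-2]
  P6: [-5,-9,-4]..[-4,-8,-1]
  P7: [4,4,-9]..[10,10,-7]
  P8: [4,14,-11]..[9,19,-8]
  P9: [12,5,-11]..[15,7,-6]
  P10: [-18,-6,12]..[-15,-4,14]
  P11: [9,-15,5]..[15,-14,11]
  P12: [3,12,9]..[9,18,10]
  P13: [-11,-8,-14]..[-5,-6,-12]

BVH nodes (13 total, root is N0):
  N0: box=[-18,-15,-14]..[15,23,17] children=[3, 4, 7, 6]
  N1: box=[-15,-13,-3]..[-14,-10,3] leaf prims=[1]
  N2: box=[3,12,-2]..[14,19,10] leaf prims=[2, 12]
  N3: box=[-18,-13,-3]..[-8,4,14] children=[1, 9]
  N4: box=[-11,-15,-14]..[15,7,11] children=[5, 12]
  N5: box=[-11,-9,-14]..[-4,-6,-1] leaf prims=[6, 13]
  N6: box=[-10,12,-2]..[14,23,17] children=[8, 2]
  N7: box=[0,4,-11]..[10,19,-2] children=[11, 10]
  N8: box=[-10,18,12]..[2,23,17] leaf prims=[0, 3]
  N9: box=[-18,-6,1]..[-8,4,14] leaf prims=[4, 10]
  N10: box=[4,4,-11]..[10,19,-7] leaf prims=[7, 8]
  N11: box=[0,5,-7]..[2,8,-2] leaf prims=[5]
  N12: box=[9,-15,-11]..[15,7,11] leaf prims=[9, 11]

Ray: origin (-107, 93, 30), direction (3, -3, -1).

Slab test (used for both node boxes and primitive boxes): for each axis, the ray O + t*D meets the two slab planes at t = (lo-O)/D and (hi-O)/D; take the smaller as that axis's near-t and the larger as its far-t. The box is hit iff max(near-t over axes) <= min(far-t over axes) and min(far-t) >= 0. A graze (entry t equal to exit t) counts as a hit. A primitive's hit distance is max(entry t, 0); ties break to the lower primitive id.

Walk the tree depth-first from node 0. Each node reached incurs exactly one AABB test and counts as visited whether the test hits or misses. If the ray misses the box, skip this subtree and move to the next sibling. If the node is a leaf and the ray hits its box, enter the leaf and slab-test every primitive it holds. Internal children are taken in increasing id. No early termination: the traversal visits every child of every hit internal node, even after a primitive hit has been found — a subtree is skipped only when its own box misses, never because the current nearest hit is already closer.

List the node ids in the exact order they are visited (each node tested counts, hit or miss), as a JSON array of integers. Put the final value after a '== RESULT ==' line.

Walk:
N0 x:[89/3,122/3] y:[70/3,36] z:[13,44] -> hit [89/3,36], descend [3, 4, 6, 7]
  N3 x:[89/3,33] y:[89/3,106/3] z:[16,33] -> hit [89/3,33], descend [1, 9]
    N1 x:[92/3,31] y:[103/3,106/3] z:[27,33] -> miss, prune
    N9 x:[89/3,33] y:[89/3,33] z:[16,29] -> miss, prune
  N4 x:[32,122/3] y:[86/3,36] z:[19,44] -> hit [32,36], descend [5, 12]
    N5 x:[32,103/3] y:[33,34] z:[31,44] -> hit [33,34] leaf, test {P6@t=34, P13(miss)}
    N12 x:[116/3,122/3] y:[86/3,36] z:[19,41] -> miss, prune
  N6 x:[97/3,121/3] y:[70/3,27] z:[13,32] -> miss, prune
  N7 x:[107/3,39] y:[74/3,89/3] z:[32,41] -> miss, prune

9 AABB tests over nodes [0, 3, 1, 9, 4, 5, 12, 6, 7]; 1 leaf entered; closest P6.

== RESULT ==
[0, 3, 1, 9, 4, 5, 12, 6, 7]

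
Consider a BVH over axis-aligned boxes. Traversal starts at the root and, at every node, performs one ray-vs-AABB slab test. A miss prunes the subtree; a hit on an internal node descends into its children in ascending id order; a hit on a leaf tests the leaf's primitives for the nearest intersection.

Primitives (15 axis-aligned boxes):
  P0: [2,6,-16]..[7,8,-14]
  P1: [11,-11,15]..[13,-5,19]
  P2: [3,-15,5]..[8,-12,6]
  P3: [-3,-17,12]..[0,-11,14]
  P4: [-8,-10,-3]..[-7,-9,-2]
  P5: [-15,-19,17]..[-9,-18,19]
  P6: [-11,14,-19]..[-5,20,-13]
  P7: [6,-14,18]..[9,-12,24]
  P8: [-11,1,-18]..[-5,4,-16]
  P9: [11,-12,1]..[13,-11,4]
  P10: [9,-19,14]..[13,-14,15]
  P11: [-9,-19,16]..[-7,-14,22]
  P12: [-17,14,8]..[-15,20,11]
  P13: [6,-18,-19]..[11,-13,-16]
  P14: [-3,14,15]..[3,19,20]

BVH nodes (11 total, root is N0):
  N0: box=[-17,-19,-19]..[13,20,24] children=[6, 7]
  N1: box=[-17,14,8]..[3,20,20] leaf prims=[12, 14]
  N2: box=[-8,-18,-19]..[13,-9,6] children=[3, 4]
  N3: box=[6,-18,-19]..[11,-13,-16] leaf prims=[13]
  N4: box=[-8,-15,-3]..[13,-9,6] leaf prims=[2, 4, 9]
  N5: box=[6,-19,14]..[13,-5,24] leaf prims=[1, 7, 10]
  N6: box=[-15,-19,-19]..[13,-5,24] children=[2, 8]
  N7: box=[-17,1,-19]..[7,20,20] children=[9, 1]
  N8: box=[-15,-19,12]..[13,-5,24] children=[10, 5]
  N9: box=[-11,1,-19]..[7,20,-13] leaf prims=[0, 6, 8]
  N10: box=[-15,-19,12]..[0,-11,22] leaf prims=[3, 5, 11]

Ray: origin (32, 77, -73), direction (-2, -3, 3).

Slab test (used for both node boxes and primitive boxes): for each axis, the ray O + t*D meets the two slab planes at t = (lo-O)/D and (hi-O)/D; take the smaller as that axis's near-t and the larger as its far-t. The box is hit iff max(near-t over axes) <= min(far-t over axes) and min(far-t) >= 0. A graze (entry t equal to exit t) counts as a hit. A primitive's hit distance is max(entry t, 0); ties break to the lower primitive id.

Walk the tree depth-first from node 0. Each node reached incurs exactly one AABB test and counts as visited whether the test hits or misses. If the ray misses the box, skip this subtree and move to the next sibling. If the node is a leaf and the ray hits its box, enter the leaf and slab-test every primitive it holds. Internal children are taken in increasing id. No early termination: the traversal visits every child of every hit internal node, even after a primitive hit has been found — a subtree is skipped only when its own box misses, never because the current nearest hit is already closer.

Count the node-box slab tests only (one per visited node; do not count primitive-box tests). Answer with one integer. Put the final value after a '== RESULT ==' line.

Traverse from the root:
N0 x:[19/2,49/2] y:[19,32] z:[18,97/3] -> hit [19,49/2], descend [6, 7]
  N6 x:[19/2,47/2] y:[82/3,32] z:[18,97/3] -> miss, prune
  N7 x:[25/2,49/2] y:[19,76/3] z:[18,31] -> hit [19,49/2], descend [1, 9]
    N1 x:[29/2,49/2] y:[19,21] z:[27,31] -> miss, prune
    N9 x:[25/2,43/2] y:[19,76/3] z:[18,20] -> hit [19,20] leaf, test {P0(miss), P6@t=19, P8(miss)}

order=[0, 6, 7, 1, 9]  |boxes|=5  |leaves|=1  hit=P6

== RESULT ==
5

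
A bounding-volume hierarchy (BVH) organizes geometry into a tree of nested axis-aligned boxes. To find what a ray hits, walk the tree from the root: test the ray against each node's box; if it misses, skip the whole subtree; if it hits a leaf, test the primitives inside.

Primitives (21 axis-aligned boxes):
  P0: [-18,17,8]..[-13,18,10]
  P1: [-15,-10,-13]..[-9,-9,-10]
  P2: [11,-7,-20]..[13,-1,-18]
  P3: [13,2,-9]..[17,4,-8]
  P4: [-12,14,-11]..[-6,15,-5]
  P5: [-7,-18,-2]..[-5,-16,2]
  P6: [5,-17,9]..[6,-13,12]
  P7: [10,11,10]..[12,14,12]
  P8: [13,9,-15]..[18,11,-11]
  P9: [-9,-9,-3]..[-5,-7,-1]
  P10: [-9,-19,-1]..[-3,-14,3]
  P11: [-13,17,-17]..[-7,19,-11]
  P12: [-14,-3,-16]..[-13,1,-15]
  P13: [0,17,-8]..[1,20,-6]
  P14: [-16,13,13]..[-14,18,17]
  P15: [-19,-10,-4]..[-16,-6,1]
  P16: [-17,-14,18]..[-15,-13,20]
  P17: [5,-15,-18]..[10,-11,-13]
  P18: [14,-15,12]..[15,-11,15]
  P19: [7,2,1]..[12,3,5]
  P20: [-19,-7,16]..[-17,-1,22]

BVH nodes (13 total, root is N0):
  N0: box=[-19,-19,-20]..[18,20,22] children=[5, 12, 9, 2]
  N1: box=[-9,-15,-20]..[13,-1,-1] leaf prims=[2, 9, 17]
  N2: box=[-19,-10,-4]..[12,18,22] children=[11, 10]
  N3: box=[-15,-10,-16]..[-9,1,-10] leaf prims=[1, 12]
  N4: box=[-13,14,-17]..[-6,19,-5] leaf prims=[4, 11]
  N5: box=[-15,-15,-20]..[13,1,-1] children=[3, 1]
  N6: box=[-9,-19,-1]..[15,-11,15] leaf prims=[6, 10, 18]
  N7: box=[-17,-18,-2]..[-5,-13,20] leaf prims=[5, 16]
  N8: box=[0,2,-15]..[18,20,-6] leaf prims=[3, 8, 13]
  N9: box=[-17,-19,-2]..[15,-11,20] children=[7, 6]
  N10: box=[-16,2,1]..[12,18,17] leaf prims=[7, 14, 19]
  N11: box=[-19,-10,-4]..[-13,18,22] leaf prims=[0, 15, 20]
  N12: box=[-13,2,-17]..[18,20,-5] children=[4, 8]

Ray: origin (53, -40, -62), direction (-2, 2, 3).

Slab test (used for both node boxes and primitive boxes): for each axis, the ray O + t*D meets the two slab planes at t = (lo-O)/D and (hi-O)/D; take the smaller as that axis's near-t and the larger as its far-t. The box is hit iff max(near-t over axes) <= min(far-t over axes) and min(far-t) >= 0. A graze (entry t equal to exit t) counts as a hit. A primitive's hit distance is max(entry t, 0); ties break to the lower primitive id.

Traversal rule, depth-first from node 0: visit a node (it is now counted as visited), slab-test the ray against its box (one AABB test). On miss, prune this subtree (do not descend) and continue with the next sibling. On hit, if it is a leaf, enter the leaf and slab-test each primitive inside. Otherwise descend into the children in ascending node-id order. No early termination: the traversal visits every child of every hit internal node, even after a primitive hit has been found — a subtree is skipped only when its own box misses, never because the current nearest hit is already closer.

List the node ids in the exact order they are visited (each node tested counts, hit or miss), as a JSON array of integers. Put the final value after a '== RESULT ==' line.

Trace the traversal:
N0 x:[35/2,36] y:[21/2,30] z:[14,28] -> hit [35/2,28], descend [2, 5, 9, 12]
  N2 x:[41/2,36] y:[15,29] z:[58/3,28] -> hit [41/2,28], descend [10, 11]
    N10 x:[41/2,69/2] y:[21,29] z:[21,79/3] -> hit [21,79/3] leaf, test {P7(miss), P14(miss), P19@t=21}
    N11 x:[33,36] y:[15,29] z:[58/3,28] -> miss, prune
  N5 x:[20,34] y:[25/2,41/2] z:[14,61/3] -> hit [20,61/3], descend [1, 3]
    N1 x:[20,31] y:[25/2,39/2] z:[14,61/3] -> miss, prune
    N3 x:[31,34] y:[15,41/2] z:[46/3,52/3] -> miss, prune
  N9 x:[19,35] y:[21/2,29/2] z:[20,82/3] -> miss, prune
  N12 x:[35/2,33] y:[21,30] z:[15,19] -> miss, prune

9 AABB tests over nodes [0, 2, 10, 11, 5, 1, 3, 9, 12]; 1 leaf entered; closest P19.

== RESULT ==
[0, 2, 10, 11, 5, 1, 3, 9, 12]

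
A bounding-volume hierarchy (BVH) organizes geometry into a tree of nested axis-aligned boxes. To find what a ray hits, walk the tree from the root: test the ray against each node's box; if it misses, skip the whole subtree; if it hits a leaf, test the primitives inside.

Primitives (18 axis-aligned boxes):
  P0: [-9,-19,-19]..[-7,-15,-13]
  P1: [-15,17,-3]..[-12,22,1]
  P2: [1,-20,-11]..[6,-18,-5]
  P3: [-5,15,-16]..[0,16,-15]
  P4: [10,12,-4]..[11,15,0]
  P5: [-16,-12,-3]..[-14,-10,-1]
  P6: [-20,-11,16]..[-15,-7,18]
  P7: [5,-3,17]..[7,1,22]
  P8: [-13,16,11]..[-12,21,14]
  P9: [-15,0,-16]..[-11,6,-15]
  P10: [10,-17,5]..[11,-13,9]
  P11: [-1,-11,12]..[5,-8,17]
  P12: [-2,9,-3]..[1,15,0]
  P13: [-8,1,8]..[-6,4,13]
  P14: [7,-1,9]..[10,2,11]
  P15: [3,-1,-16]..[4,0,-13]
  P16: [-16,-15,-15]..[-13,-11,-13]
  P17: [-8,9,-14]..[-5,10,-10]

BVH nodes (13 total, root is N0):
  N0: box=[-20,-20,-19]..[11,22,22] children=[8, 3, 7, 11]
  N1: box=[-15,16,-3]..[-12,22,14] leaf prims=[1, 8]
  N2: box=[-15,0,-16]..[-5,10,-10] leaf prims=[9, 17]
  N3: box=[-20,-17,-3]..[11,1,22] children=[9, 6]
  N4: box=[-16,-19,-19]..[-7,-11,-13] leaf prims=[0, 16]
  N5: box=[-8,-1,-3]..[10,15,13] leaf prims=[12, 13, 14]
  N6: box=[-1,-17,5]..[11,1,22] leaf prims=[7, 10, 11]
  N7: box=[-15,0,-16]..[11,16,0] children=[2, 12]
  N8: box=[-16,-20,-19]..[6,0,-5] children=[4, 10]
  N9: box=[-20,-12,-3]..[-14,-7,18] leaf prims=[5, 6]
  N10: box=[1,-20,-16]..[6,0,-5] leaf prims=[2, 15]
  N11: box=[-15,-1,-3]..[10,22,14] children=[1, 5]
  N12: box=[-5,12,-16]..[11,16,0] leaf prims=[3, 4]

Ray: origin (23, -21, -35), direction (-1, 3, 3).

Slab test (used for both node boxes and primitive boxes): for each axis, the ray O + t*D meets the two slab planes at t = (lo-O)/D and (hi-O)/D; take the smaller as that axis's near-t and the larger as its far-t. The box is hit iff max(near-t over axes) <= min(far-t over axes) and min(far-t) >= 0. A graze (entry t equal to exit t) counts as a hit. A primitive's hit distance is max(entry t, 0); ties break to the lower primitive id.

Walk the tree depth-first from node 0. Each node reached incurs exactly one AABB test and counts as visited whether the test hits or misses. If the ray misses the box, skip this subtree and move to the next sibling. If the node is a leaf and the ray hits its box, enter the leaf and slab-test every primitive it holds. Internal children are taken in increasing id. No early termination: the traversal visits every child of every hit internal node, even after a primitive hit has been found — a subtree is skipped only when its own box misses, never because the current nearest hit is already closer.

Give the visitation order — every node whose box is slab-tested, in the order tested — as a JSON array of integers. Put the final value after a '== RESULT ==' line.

Walk:
N0 x:[12,43] y:[1/3,43/3] z:[16/3,19] -> hit [12,43/3], descend [3, 7, 8, 11]
  N3 x:[12,43] y:[4/3,22/3] z:[32/3,19] -> miss, prune
  N7 x:[12,38] y:[7,37/3] z:[19/3,35/3] -> miss, prune
  N8 x:[17,39] y:[1/3,7] z:[16/3,10] -> miss, prune
  N11 x:[13,38] y:[20/3,43/3] z:[32/3,49/3] -> hit [13,43/3], descend [1, 5]
    N1 x:[35,38] y:[37/3,43/3] z:[32/3,49/3] -> miss, prune
    N5 x:[13,31] y:[20/3,12] z:[32/3,16] -> miss, prune

order=[0, 3, 7, 8, 11, 1, 5]  |boxes|=7  |leaves|=0  hit=miss

== RESULT ==
[0, 3, 7, 8, 11, 1, 5]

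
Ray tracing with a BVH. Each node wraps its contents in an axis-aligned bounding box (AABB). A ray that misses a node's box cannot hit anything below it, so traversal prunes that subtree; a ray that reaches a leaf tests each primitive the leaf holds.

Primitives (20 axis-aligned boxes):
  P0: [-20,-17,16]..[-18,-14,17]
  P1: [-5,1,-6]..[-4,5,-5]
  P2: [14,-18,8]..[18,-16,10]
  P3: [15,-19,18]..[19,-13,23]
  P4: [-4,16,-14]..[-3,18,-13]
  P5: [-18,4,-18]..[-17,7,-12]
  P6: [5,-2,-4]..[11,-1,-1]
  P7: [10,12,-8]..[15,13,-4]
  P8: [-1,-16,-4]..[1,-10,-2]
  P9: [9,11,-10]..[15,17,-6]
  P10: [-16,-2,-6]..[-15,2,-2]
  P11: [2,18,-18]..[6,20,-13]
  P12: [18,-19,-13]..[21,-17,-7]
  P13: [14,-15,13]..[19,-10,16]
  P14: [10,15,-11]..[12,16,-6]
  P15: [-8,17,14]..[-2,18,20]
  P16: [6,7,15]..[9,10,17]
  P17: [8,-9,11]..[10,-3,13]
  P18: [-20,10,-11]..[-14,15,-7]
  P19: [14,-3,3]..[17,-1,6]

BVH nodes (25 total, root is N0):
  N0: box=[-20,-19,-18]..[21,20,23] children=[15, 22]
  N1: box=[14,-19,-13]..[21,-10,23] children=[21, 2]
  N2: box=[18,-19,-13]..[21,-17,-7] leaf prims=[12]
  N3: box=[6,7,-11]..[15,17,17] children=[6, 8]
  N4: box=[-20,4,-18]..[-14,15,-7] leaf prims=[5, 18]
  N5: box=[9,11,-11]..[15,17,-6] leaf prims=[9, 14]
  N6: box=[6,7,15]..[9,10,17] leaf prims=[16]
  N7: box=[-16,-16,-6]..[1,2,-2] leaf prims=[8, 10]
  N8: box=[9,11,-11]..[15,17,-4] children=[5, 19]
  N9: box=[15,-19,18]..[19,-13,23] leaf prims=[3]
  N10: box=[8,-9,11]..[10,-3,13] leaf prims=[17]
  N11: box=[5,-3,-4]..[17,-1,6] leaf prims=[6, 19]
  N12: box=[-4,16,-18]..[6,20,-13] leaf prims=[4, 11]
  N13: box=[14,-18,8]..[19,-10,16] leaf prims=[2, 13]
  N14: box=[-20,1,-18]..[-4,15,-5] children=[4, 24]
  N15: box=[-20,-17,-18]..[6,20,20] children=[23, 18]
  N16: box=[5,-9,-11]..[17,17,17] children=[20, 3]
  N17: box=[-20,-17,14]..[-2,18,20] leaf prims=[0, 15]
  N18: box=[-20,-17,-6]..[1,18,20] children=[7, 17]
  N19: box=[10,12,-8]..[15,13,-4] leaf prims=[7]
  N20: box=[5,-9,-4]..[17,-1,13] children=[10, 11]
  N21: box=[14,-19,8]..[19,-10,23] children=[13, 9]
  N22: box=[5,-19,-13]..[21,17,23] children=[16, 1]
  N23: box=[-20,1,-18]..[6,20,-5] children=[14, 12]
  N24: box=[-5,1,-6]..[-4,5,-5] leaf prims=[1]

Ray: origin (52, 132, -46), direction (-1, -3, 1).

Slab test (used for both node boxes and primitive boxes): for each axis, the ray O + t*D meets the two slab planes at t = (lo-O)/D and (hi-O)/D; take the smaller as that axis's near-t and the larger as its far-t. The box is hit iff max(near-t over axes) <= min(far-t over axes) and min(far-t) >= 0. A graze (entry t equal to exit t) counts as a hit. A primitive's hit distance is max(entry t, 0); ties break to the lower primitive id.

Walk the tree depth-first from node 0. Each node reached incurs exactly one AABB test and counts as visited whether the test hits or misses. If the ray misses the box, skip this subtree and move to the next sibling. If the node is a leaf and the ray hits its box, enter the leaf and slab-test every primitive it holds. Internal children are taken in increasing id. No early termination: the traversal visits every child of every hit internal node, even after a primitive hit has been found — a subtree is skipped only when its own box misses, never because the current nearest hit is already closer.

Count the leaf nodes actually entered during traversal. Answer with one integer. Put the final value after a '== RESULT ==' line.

Traverse from the root:
N0 x:[31,72] y:[112/3,151/3] z:[28,69] -> hit [112/3,151/3], descend [15, 22]
  N15 x:[46,72] y:[112/3,149/3] z:[28,66] -> hit [46,149/3], descend [18, 23]
    N18 x:[51,72] y:[38,149/3] z:[40,66] -> miss, prune
    N23 x:[46,72] y:[112/3,131/3] z:[28,41] -> miss, prune
  N22 x:[31,47] y:[115/3,151/3] z:[33,69] -> hit [115/3,47], descend [1, 16]
    N1 x:[31,38] y:[142/3,151/3] z:[33,69] -> miss, prune
    N16 x:[35,47] y:[115/3,47] z:[35,63] -> hit [115/3,47], descend [3, 20]
      N3 x:[37,46] y:[115/3,125/3] z:[35,63] -> hit [115/3,125/3], descend [6, 8]
        N6 x:[43,46] y:[122/3,125/3] z:[61,63] -> miss, prune
        N8 x:[37,43] y:[115/3,121/3] z:[35,42] -> hit [115/3,121/3], descend [5, 19]
          N5 x:[37,43] y:[115/3,121/3] z:[35,40] -> hit [115/3,40] leaf, test {P9@t=115/3, P14(miss)}
          N19 x:[37,42] y:[119/3,40] z:[38,42] -> hit [119/3,40] leaf, test {P7@t=119/3}
      N20 x:[35,47] y:[133/3,47] z:[42,59] -> hit [133/3,47], descend [10, 11]
        N10 x:[42,44] y:[45,47] z:[57,59] -> miss, prune
        N11 x:[35,47] y:[133/3,45] z:[42,52] -> hit [133/3,45] leaf, test {P6@t=133/3, P19(miss)}

order=[0, 15, 18, 23, 22, 1, 16, 3, 6, 8, 5, 19, 20, 10, 11]  |boxes|=15  |leaves|=3  hit=P9

== RESULT ==
3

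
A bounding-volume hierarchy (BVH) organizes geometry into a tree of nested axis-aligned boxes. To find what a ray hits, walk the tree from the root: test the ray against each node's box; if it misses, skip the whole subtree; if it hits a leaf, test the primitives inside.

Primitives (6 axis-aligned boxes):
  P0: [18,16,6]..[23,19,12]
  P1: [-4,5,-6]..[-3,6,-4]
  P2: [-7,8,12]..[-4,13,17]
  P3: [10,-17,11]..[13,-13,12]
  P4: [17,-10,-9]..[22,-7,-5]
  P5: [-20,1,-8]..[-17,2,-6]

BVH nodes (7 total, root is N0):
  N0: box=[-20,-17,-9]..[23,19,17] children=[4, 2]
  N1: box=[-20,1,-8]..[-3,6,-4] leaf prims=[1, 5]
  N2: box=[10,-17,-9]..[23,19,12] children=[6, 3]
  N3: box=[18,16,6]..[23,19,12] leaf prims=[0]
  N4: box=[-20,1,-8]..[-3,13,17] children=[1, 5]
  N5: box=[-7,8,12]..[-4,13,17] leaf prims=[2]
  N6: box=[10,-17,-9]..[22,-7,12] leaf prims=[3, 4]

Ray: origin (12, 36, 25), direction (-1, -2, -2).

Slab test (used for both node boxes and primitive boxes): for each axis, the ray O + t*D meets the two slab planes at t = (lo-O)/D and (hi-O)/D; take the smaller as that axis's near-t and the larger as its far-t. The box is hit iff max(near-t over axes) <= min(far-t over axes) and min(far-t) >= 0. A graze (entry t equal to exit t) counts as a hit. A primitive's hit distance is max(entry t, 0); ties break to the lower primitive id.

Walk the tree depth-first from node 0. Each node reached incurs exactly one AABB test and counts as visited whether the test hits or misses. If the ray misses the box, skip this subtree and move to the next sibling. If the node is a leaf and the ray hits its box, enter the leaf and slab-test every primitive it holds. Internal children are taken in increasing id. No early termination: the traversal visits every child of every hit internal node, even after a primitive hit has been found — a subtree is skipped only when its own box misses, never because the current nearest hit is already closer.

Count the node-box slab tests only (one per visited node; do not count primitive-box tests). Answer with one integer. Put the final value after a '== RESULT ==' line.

Traverse from the root:
N0 x:[-11,32] y:[17/2,53/2] z:[4,17] -> hit [17/2,17], descend [2, 4]
  N2 x:[-11,2] y:[17/2,53/2] z:[13/2,17] -> miss, prune
  N4 x:[15,32] y:[23/2,35/2] z:[4,33/2] -> hit [15,33/2], descend [1, 5]
    N1 x:[15,32] y:[15,35/2] z:[29/2,33/2] -> hit [15,33/2] leaf, test {P1@t=15, P5(miss)}
    N5 x:[16,19] y:[23/2,14] z:[4,13/2] -> miss, prune

5 AABB tests over nodes [0, 2, 4, 1, 5]; 1 leaf entered; closest P1.

== RESULT ==
5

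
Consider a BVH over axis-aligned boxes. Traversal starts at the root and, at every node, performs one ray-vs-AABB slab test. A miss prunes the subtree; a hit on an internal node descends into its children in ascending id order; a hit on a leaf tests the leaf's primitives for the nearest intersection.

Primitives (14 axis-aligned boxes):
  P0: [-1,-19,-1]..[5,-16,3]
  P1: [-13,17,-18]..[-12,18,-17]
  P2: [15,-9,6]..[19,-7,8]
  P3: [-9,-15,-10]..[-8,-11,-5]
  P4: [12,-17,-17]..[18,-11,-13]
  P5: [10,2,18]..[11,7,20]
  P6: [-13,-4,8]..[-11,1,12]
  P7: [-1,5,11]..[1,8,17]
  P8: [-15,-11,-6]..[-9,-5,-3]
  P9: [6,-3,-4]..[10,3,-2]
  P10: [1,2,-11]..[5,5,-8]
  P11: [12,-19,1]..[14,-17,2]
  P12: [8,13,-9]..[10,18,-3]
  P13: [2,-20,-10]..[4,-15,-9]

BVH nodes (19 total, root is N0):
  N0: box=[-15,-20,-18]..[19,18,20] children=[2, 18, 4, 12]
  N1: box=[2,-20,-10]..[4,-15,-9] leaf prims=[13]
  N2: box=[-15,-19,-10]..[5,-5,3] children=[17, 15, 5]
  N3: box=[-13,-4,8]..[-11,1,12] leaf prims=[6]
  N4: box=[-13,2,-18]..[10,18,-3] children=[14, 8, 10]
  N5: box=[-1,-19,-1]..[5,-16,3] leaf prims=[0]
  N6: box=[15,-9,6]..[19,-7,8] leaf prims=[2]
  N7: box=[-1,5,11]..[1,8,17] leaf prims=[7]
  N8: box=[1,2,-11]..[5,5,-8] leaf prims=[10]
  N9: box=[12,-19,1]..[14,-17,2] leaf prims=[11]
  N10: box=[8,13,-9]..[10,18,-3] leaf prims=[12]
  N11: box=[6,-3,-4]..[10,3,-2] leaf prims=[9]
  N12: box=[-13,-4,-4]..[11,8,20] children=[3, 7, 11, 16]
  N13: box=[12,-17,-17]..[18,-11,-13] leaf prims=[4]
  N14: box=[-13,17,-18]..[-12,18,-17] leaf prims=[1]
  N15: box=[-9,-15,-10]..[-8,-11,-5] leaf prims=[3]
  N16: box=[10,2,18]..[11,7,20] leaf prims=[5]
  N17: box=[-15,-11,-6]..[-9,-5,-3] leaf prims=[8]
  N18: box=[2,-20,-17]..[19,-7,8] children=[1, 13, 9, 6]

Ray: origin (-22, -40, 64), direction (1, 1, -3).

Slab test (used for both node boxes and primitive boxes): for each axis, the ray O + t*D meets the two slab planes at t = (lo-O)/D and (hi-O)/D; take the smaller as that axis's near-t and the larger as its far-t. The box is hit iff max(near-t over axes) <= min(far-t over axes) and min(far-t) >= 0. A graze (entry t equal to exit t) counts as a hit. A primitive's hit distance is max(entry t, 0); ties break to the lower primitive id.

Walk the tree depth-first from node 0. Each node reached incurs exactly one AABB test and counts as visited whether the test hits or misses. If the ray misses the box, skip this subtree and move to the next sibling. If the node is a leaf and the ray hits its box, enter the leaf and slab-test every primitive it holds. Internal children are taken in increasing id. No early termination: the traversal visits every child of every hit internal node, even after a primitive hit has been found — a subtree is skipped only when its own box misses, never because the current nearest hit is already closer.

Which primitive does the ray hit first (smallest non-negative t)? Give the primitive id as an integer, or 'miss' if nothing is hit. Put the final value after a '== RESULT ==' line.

Walk:
N0 x:[7,41] y:[20,58] z:[44/3,82/3] -> hit [20,82/3], descend [2, 4, 12, 18]
  N2 x:[7,27] y:[21,35] z:[61/3,74/3] -> hit [21,74/3], descend [5, 15, 17]
    N5 x:[21,27] y:[21,24] z:[61/3,65/3] -> hit [21,65/3] leaf, test {P0@t=21}
    N15 x:[13,14] y:[25,29] z:[23,74/3] -> miss, prune
    N17 x:[7,13] y:[29,35] z:[67/3,70/3] -> miss, prune
  N4 x:[9,32] y:[42,58] z:[67/3,82/3] -> miss, prune
  N12 x:[9,33] y:[36,48] z:[44/3,68/3] -> miss, prune
  N18 x:[24,41] y:[20,33] z:[56/3,27] -> hit [24,27], descend [1, 6, 9, 13]
    N1 x:[24,26] y:[20,25] z:[73/3,74/3] -> hit [73/3,74/3] leaf, test {P13@t=73/3}
    N6 x:[37,41] y:[31,33] z:[56/3,58/3] -> miss, prune
    N9 x:[34,36] y:[21,23] z:[62/3,21] -> miss, prune
    N13 x:[34,40] y:[23,29] z:[77/3,27] -> miss, prune

order=[0, 2, 5, 15, 17, 4, 12, 18, 1, 6, 9, 13]  |boxes|=12  |leaves|=2  hit=P0

== RESULT ==
0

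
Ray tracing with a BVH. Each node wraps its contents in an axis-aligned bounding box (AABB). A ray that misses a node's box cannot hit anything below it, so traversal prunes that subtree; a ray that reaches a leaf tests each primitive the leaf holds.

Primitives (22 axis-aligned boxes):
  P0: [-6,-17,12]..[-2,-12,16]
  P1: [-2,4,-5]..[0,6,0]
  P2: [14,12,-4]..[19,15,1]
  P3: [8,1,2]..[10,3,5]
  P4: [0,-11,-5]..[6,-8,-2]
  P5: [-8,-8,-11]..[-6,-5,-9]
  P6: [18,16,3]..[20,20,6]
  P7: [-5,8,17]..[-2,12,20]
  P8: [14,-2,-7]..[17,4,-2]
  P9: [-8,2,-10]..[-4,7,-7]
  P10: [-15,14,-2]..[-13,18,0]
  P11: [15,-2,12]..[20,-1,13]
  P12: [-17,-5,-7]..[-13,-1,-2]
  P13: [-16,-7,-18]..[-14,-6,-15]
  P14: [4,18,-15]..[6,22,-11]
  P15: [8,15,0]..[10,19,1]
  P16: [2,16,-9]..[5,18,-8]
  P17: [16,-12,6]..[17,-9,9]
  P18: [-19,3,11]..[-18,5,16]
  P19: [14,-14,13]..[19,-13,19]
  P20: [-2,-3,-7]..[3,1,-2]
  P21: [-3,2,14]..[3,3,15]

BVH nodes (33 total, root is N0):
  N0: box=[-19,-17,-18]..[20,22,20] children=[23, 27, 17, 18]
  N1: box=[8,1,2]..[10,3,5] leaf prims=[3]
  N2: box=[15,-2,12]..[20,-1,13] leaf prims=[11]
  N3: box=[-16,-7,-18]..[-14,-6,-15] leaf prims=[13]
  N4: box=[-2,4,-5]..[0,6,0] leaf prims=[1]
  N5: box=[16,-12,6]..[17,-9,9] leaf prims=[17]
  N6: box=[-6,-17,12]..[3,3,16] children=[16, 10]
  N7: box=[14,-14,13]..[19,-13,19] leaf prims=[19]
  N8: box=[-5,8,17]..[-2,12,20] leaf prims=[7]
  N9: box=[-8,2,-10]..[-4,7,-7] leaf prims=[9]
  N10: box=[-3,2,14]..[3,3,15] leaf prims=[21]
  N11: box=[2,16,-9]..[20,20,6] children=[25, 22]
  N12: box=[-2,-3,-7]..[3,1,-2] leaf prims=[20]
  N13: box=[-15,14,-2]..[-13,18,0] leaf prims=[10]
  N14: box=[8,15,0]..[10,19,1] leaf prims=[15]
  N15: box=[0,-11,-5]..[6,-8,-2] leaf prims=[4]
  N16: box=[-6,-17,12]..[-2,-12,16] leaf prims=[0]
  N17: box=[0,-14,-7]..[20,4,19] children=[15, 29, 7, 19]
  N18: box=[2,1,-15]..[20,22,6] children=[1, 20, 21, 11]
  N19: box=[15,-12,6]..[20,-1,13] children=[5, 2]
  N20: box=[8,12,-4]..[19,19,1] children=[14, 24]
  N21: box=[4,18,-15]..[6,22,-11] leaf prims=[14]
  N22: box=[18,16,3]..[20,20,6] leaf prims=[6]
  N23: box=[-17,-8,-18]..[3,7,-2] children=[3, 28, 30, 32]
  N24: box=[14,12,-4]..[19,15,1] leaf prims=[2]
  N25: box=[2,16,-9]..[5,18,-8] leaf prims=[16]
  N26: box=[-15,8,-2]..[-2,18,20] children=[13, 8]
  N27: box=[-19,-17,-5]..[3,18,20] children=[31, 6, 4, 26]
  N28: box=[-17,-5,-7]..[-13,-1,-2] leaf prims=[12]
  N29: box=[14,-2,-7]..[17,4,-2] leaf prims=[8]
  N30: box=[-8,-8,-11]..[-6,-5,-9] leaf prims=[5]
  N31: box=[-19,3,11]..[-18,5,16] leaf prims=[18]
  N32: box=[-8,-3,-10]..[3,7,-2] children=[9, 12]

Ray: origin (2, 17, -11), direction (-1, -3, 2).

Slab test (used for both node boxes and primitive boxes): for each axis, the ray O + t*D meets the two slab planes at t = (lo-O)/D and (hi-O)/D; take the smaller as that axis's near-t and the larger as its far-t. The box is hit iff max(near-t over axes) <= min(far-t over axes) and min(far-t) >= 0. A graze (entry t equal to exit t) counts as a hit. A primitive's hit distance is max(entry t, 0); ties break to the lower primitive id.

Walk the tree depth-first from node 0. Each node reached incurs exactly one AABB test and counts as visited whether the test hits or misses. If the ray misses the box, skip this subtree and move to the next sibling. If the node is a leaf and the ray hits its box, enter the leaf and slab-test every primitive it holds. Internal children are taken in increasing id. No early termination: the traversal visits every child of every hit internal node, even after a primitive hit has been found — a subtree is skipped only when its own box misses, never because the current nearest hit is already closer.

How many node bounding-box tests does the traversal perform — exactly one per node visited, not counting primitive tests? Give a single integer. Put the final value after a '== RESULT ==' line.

Trace the traversal:
N0 x:[-18,21] y:[-5/3,34/3] z:[-7/2,31/2] -> hit [-5/3,34/3], descend [17, 18, 23, 27]
  N17 x:[-18,2] y:[13/3,31/3] z:[2,15] -> miss, prune
  N18 x:[-18,0] y:[-5/3,16/3] z:[-2,17/2] -> hit [-5/3,0], descend [1, 11, 20, 21]
    N1 x:[-8,-6] y:[14/3,16/3] z:[13/2,8] -> miss, prune
    N11 x:[-18,0] y:[-1,1/3] z:[1,17/2] -> miss, prune
    N20 x:[-17,-6] y:[-2/3,5/3] z:[7/2,6] -> miss, prune
    N21 x:[-4,-2] y:[-5/3,-1/3] z:[-2,0] -> miss, prune
  N23 x:[-1,19] y:[10/3,25/3] z:[-7/2,9/2] -> hit [10/3,9/2], descend [3, 28, 30, 32]
    N3 x:[16,18] y:[23/3,8] z:[-7/2,-2] -> miss, prune
    N28 x:[15,19] y:[6,22/3] z:[2,9/2] -> miss, prune
    N30 x:[8,10] y:[22/3,25/3] z:[0,1] -> miss, prune
    N32 x:[-1,10] y:[10/3,20/3] z:[1/2,9/2] -> hit [10/3,9/2], descend [9, 12]
      N9 x:[6,10] y:[10/3,5] z:[1/2,2] -> miss, prune
      N12 x:[-1,4] y:[16/3,20/3] z:[2,9/2] -> miss, prune
  N27 x:[-1,21] y:[-1/3,34/3] z:[3,31/2] -> hit [3,34/3], descend [4, 6, 26, 31]
    N4 x:[2,4] y:[11/3,13/3] z:[3,11/2] -> hit [11/3,4] leaf, test {P1@t=11/3}
    N6 x:[-1,8] y:[14/3,34/3] z:[23/2,27/2] -> miss, prune
    N26 x:[4,17] y:[-1/3,3] z:[9/2,31/2] -> miss, prune
    N31 x:[20,21] y:[4,14/3] z:[11,27/2] -> miss, prune

Visited [0, 17, 18, 1, 11, 20, 21, 23, 3, 28, 30, 32, 9, 12, 27, 4, 6, 26, 31]. Tests: 19 box, 1 leaf. Nearest: P1.

== RESULT ==
19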